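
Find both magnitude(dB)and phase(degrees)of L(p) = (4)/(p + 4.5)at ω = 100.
Substitute p = j*100: L(j100) = 0.00179636 - 0.0399192j.
|L| = 20*log₁₀(sqrt(Re²+Im²)) = -27.97 dB.
∠L = atan2(Im, Re) = -87.42°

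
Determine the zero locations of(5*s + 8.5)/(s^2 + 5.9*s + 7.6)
Set numerator = 0: 5*s + 8.5 = 0 → Zeros: -1.7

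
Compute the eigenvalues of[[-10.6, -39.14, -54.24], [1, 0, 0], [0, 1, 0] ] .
Eigenvalues solve det(λI - A) = 0.
Characteristic polynomial: λ^3 + 10.6*λ^2 + 39.14*λ + 54.24 = 0.
Factor: (λ + 4.8)(λ^2 + 5.8*λ + 11.3) = 0.
Roots: -2.9 + 1.7j, -2.9 - 1.7j, -4.8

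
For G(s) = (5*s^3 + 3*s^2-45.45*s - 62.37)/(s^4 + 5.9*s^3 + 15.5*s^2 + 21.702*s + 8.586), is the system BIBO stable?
Denominator: s^4 + 5.9*s^3 + 15.5*s^2 + 21.702*s + 8.586 = (s + 2.7)(s + 0.6)(s^2 + 2.6*s + 5.3). Poles: -0.6, -1.3 + 1.9j, -1.3 - 1.9j, -2.7. All Re(p)<0: Yes (stable)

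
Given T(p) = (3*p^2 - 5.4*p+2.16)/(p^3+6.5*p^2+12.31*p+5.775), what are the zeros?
Set numerator = 0: 3*p^2 - 5.4*p + 2.16 = 3*(p - 1.2)(p - 0.6) = 0 → Zeros: 0.6, 1.2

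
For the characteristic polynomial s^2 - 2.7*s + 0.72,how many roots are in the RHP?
s^2 - 2.7*s + 0.72 = (s - 0.3)(s - 2.4). Poles: 0.3, 2.4. RHP poles (Re>0): 2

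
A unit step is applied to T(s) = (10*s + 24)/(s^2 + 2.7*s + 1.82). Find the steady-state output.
FVT: lim_{t→∞} y(t) = lim_{s→0} s*Y(s) where Y(s) = T(s)/s.
= lim_{s→0} T(s) = T(0) = num(0)/den(0) = 24/1.82 = 13.19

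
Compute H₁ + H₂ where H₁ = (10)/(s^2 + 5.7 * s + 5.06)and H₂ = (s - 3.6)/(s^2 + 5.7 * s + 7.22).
Parallel: H = H₁ + H₂ = (n₁·d₂ + n₂·d₁)/(d₁·d₂).
n₁·d₂ = 10*s^2 + 57*s + 72.2. n₂·d₁ = s^3 + 2.1*s^2 - 15.46*s - 18.216. Sum = s^3 + 12.1*s^2 + 41.54*s + 53.984. d₁·d₂ = s^4 + 11.4*s^3 + 44.77*s^2 + 69.996*s + 36.5332.
H(s) = (s^3 + 12.1*s^2 + 41.54*s + 53.984)/(s^4 + 11.4*s^3 + 44.77*s^2 + 69.996*s + 36.5332)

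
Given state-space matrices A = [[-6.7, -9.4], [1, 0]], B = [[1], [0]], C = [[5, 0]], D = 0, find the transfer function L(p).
L(p) = C(pI - A)⁻¹B + D.
Characteristic polynomial det(pI - A) = p^2 + 6.7*p + 9.4.
Numerator from C·adj(pI-A)·B + D·det(pI-A) = 5*p.
L(p) = (5*p)/(p^2 + 6.7*p + 9.4)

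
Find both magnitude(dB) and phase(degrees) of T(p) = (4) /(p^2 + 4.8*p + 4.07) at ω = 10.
Substitute p = j*10: T(j10) = -0.0333479 - 0.0166861j.
|T| = 20*log₁₀(sqrt(Re²+Im²)) = -28.57 dB.
∠T = atan2(Im, Re) = -153.42°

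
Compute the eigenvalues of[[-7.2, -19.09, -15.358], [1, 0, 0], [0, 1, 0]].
Eigenvalues solve det(λI - A) = 0.
Characteristic polynomial: λ^3 + 7.2*λ^2 + 19.09*λ + 15.358 = 0.
Factor: (λ + 1.4)(λ^2 + 5.8*λ + 10.97) = 0.
Roots: -1.4, -2.9 + 1.6j, -2.9 - 1.6j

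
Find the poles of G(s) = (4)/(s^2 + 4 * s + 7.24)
Set denominator = 0: s^2 + 4*s + 7.24 = 0 → Poles: -2 + 1.8j, -2 - 1.8j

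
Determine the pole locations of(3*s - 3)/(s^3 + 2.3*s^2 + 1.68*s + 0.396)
Set denominator = 0: s^3 + 2.3*s^2 + 1.68*s + 0.396 = (s + 1.1)(s + 0.6)(s + 0.6) = 0 → Poles: -0.6, -0.6, -1.1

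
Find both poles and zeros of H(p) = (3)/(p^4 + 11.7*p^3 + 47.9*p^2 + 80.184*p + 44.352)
Set denominator = 0: p^4 + 11.7*p^3 + 47.9*p^2 + 80.184*p + 44.352 = (p + 4.8)(p + 2.8)(p + 1.1)(p + 3) = 0 → Poles: -1.1, -2.8, -3, -4.8
Numerator is a nonzero constant (3) → Zeros: none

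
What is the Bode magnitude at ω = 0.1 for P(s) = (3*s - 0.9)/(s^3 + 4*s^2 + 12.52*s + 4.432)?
Substitute s = j*0.1: P(j0.1) = -0.171544 + 0.117168j.
|P(j0.1)| = sqrt(Re² + Im²) = 0.2077.
20*log₁₀(0.2077) = -13.65 dB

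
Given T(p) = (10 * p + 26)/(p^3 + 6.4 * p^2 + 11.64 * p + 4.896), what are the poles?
Set denominator = 0: p^3 + 6.4*p^2 + 11.64*p + 4.896 = (p + 2.4)(p + 3.4)(p + 0.6) = 0 → Poles: -0.6, -2.4, -3.4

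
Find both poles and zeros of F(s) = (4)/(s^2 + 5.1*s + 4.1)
Set denominator = 0: s^2 + 5.1*s + 4.1 = (s + 1)(s + 4.1) = 0 → Poles: -1, -4.1
Numerator is a nonzero constant (4) → Zeros: none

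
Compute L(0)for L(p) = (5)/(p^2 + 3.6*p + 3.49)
DC gain = L(0) = num(0)/den(0) = 5/3.49 = 1.433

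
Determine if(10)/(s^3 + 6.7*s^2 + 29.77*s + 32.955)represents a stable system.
Denominator: s^3 + 6.7*s^2 + 29.77*s + 32.955 = (s + 1.5)(s^2 + 5.2*s + 21.97). Poles: -1.5, -2.6 + 3.9j, -2.6 - 3.9j. All Re(p)<0: Yes (stable)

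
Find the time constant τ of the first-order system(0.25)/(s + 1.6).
First-order system: τ = -1/pole. Pole = -1.6. τ = -1/(-1.6) = 0.625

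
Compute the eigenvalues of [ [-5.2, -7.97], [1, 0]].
Eigenvalues solve det(λI - A) = 0.
Characteristic polynomial: λ^2 + 5.2*λ + 7.97 = 0.
Roots: -2.6 + 1.1j, -2.6 - 1.1j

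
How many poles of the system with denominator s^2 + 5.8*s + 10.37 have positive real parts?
Poles: -2.9 + 1.4j, -2.9 - 1.4j. RHP poles (Re>0): 0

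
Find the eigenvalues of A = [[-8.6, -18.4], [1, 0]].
Eigenvalues solve det(λI - A) = 0.
Characteristic polynomial: λ^2 + 8.6*λ + 18.4 = 0.
Factor: (λ + 4.6)(λ + 4) = 0.
Roots: -4, -4.6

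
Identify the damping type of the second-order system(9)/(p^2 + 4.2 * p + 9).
Standard form: ωn²/(p²+2ζωn·p+ωn²) gives ωn=3, ζ=0.7.
Underdamped (ζ = 0.7 < 1)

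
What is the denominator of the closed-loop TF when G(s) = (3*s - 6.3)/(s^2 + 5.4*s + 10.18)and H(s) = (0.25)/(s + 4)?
Characteristic poly = G_den * H_den + G_num * H_num = (s^3 + 9.4*s^2 + 31.78*s + 40.72) + (0.75*s - 1.575) = s^3 + 9.4*s^2 + 32.53*s + 39.145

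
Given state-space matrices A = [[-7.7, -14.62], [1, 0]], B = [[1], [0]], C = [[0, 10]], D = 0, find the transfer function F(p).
F(p) = C(pI - A)⁻¹B + D.
Characteristic polynomial det(pI - A) = p^2 + 7.7*p + 14.62.
Numerator from C·adj(pI-A)·B + D·det(pI-A) = 10.
F(p) = (10)/(p^2 + 7.7*p + 14.62)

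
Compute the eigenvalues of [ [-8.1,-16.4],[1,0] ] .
Eigenvalues solve det(λI - A) = 0.
Characteristic polynomial: λ^2 + 8.1*λ + 16.4 = 0.
Factor: (λ + 4)(λ + 4.1) = 0.
Roots: -4, -4.1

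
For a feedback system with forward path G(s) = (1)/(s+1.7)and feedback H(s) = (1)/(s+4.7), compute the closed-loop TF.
Closed-loop T = G/(1+GH).
Numerator: G_num * H_den = s + 4.7.
Denominator: G_den * H_den + G_num * H_num = (s^2 + 6.4*s + 7.99) + (1) = s^2 + 6.4*s + 8.99.
T(s) = (s + 4.7)/(s^2 + 6.4*s + 8.99)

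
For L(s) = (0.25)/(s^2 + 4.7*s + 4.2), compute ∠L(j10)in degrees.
Substitute s = j*10: L(j10) = -0.00210334 - 0.00103191j.
∠L(j10) = atan2(Im, Re) = atan2(-0.00103191, -0.00210334) = -153.87°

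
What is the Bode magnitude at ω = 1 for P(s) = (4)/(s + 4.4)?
Substitute s = j*1: P(j1) = 0.86444 - 0.196464j.
|P(j1)| = sqrt(Re² + Im²) = 0.8865.
20*log₁₀(0.8865) = -1.05 dB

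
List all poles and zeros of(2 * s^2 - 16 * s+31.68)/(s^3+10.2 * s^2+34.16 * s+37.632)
Set denominator = 0: s^3 + 10.2*s^2 + 34.16*s + 37.632 = (s + 4.2)(s + 3.2)(s + 2.8) = 0 → Poles: -2.8, -3.2, -4.2
Set numerator = 0: 2*s^2 - 16*s + 31.68 = 2*(s - 3.6)(s - 4.4) = 0 → Zeros: 3.6, 4.4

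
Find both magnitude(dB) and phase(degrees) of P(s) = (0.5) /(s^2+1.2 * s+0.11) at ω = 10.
Substitute s = j*10: P(j10) = -0.0049343 - 0.000592768j.
|P| = 20*log₁₀(sqrt(Re²+Im²)) = -46.07 dB.
∠P = atan2(Im, Re) = -173.15°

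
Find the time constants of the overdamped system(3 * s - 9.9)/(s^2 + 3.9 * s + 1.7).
Overdamped: real poles at -3.4, -0.5. τ = -1/pole → τ₁ = 0.2941, τ₂ = 2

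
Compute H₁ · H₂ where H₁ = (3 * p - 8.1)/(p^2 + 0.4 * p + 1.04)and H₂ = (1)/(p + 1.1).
Series: H = H₁ · H₂ = (n₁·n₂)/(d₁·d₂).
Num: n₁·n₂ = 3*p - 8.1. Den: d₁·d₂ = p^3 + 1.5*p^2 + 1.48*p + 1.144.
H(p) = (3*p - 8.1)/(p^3 + 1.5*p^2 + 1.48*p + 1.144)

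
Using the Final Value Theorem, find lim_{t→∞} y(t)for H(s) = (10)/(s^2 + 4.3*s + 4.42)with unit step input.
FVT: lim_{t→∞} y(t) = lim_{s→0} s*Y(s) where Y(s) = H(s)/s.
= lim_{s→0} H(s) = H(0) = num(0)/den(0) = 10/4.42 = 2.262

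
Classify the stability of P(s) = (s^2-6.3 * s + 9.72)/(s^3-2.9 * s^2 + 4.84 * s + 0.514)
Denominator: s^3 - 2.9*s^2 + 4.84*s + 0.514 = (s + 0.1)(s^2 - 3*s + 5.14). Poles: -0.1, 1.5 + 1.7j, 1.5 - 1.7j. Unstable (2 pole(s) in RHP)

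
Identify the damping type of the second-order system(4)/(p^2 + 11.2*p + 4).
Standard form: ωn²/(p²+2ζωn·p+ωn²) gives ωn=2, ζ=2.8.
Overdamped (ζ = 2.8 > 1)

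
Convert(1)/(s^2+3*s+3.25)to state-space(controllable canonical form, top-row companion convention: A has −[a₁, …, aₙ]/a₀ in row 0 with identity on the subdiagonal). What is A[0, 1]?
Reachable canonical form for den = s^2 + 3*s + 3.25: top row of A = -[a₁,a₂,...,aₙ]/a₀, ones on the subdiagonal, zeros elsewhere.
A = [[-3, -3.25], [1, 0]].
A[0,1] = -3.25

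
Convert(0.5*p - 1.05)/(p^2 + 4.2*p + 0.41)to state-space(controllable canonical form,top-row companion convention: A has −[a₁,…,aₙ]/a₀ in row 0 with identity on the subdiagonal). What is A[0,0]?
Reachable canonical form for den = p^2 + 4.2*p + 0.41: top row of A = -[a₁,a₂,...,aₙ]/a₀, ones on the subdiagonal, zeros elsewhere.
A = [[-4.2, -0.41], [1, 0]].
A[0,0] = -4.2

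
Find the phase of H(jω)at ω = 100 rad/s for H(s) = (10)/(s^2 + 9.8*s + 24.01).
Substitute s = j*100: H(j100) = -0.000992826 - 9.75311e-05j.
∠H(j100) = atan2(Im, Re) = atan2(-9.75311e-05, -0.000992826) = -174.39°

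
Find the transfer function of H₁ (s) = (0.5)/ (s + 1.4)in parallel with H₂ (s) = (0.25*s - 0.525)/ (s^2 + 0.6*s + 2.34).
Parallel: H = H₁ + H₂ = (n₁·d₂ + n₂·d₁)/(d₁·d₂).
n₁·d₂ = 0.5*s^2 + 0.3*s + 1.17. n₂·d₁ = 0.25*s^2 - 0.175*s - 0.735. Sum = 0.75*s^2 + 0.125*s + 0.435. d₁·d₂ = s^3 + 2*s^2 + 3.18*s + 3.276.
H(s) = (0.75*s^2 + 0.125*s + 0.435)/(s^3 + 2*s^2 + 3.18*s + 3.276)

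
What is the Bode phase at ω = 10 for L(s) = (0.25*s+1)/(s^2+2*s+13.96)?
Substitute s = j*10: L(j10) = -0.00461881 - 0.0301299j.
∠L(j10) = atan2(Im, Re) = atan2(-0.0301299, -0.00461881) = -98.72°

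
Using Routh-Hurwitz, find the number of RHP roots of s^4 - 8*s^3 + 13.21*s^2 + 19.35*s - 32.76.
Routh array:
s^4: [1, 13.21, -32.76]; s^3: [-8, 19.35]; s^2: [15.62875, -32.76]; s^1: [2.5809]; s^0: [-32.76]
First column: [1, -8, 15.62875, 2.5809, -32.76]. Sign changes = RHP roots = 3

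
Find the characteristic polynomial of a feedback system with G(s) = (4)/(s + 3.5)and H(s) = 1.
Characteristic poly = G_den * H_den + G_num * H_num = (s + 3.5) + (4) = s + 7.5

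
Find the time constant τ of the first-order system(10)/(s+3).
First-order system: τ = -1/pole. Pole = -3. τ = -1/(-3) = 0.3333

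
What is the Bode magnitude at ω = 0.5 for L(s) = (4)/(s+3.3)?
Substitute s = j*0.5: L(j0.5) = 1.18492 - 0.179533j.
|L(j0.5)| = sqrt(Re² + Im²) = 1.198.
20*log₁₀(1.198) = 1.57 dB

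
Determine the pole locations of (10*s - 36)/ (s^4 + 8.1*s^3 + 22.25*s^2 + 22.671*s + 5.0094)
Set denominator = 0: s^4 + 8.1*s^3 + 22.25*s^2 + 22.671*s + 5.0094 = (s + 2.2)(s + 2.3)(s + 3.3)(s + 0.3) = 0 → Poles: -0.3, -2.2, -2.3, -3.3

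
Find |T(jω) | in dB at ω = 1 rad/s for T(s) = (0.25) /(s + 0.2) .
Substitute s = j*1: T(j1) = 0.0480769 - 0.240385j.
|T(j1)| = sqrt(Re² + Im²) = 0.2451.
20*log₁₀(0.2451) = -12.21 dB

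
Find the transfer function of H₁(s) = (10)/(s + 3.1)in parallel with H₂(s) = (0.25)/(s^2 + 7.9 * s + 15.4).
Parallel: H = H₁ + H₂ = (n₁·d₂ + n₂·d₁)/(d₁·d₂).
n₁·d₂ = 10*s^2 + 79*s + 154. n₂·d₁ = 0.25*s + 0.775. Sum = 10*s^2 + 79.25*s + 154.775. d₁·d₂ = s^3 + 11*s^2 + 39.89*s + 47.74.
H(s) = (10*s^2 + 79.25*s + 154.775)/(s^3 + 11*s^2 + 39.89*s + 47.74)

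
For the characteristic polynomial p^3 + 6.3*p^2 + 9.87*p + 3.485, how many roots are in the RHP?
p^3 + 6.3*p^2 + 9.87*p + 3.485 = (p + 0.5)(p + 4.1)(p + 1.7). Poles: -0.5, -1.7, -4.1. RHP poles (Re>0): 0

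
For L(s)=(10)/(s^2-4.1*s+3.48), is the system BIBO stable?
Denominator: s^2 - 4.1*s + 3.48 = (s - 2.9)(s - 1.2). Poles: 1.2, 2.9. All Re(p)<0: No (unstable)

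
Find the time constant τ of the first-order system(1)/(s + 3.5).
First-order system: τ = -1/pole. Pole = -3.5. τ = -1/(-3.5) = 0.2857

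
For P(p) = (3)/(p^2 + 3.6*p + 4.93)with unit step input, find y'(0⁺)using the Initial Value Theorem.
IVT: y'(0⁺) = lim_{p→∞} p²·Y(p) = lim_{p→∞} p·P(p).
deg(num) = 0, deg(den) = 2, relative degree = 2 ≥ 2, so p·P(p) → 0. Initial slope = 0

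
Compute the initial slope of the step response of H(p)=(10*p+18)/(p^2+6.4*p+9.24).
IVT: y'(0⁺) = lim_{p→∞} p²·Y(p) = lim_{p→∞} p·H(p).
deg(num) = 1, deg(den) = 2, relative degree = 1, so p·H(p) → (leading num)/(leading den) = 10/1 = 10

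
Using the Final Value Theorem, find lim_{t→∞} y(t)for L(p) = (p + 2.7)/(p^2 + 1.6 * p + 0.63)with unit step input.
FVT: lim_{t→∞} y(t) = lim_{p→0} p*Y(p) where Y(p) = L(p)/p.
= lim_{p→0} L(p) = L(0) = num(0)/den(0) = 2.7/0.63 = 4.286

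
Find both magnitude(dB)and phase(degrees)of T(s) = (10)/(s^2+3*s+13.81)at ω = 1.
Substitute s = j*1: T(j1) = 0.740051 - 0.173314j.
|T| = 20*log₁₀(sqrt(Re²+Im²)) = -2.38 dB.
∠T = atan2(Im, Re) = -13.18°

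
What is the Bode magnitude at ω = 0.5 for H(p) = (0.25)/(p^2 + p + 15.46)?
Substitute p = j*0.5: H(j0.5) = 0.0164188 - 0.000539737j.
|H(j0.5)| = sqrt(Re² + Im²) = 0.01643.
20*log₁₀(0.01643) = -35.69 dB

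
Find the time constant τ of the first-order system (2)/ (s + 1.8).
First-order system: τ = -1/pole. Pole = -1.8. τ = -1/(-1.8) = 0.5556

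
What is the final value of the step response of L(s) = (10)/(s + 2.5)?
FVT: lim_{t→∞} y(t) = lim_{s→0} s*Y(s) where Y(s) = L(s)/s.
= lim_{s→0} L(s) = L(0) = num(0)/den(0) = 10/2.5 = 4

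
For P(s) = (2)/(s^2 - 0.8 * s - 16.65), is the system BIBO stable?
Denominator: s^2 - 0.8*s - 16.65 = (s - 4.5)(s + 3.7). Poles: -3.7, 4.5. All Re(p)<0: No (unstable)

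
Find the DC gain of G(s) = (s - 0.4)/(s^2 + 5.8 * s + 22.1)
DC gain = G(0) = num(0)/den(0) = -0.4/22.1 = -0.0181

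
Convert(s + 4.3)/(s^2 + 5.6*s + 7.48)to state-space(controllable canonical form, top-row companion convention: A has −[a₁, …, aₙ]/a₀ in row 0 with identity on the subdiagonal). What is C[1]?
Reachable canonical form: C = numerator coefficients (right-aligned, zero-padded to length n).
num = s + 4.3, C = [[1, 4.3]].
C[1] = 4.3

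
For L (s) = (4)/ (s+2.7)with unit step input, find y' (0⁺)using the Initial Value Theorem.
IVT: y'(0⁺) = lim_{s→∞} s²·Y(s) = lim_{s→∞} s·L(s).
deg(num) = 0, deg(den) = 1, relative degree = 1, so s·L(s) → (leading num)/(leading den) = 4/1 = 4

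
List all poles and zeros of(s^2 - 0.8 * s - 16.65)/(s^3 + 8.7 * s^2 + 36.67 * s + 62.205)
Set denominator = 0: s^3 + 8.7*s^2 + 36.67*s + 62.205 = (s + 3.3)(s^2 + 5.4*s + 18.85) = 0 → Poles: -2.7 + 3.4j, -2.7 - 3.4j, -3.3
Set numerator = 0: s^2 - 0.8*s - 16.65 = (s + 3.7)(s - 4.5) = 0 → Zeros: -3.7, 4.5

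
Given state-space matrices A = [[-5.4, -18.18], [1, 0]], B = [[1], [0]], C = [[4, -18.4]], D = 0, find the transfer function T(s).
T(s) = C(sI - A)⁻¹B + D.
Characteristic polynomial det(sI - A) = s^2 + 5.4*s + 18.18.
Numerator from C·adj(sI-A)·B + D·det(sI-A) = 4*s - 18.4.
T(s) = (4*s - 18.4)/(s^2 + 5.4*s + 18.18)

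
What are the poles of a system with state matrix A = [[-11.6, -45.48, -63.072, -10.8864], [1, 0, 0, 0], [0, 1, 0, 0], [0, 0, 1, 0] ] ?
Eigenvalues solve det(λI - A) = 0.
Characteristic polynomial: λ^4 + 11.6*λ^3 + 45.48*λ^2 + 63.072*λ + 10.8864 = 0.
Factor: (λ + 3.6)(λ + 4.2)(λ + 3.6)(λ + 0.2) = 0.
Roots: -0.2, -3.6, -3.6, -4.2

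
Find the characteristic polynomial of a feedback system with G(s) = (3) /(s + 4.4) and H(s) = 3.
Characteristic poly = G_den * H_den + G_num * H_num = (s + 4.4) + (9) = s + 13.4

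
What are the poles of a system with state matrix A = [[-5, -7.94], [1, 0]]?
Eigenvalues solve det(λI - A) = 0.
Characteristic polynomial: λ^2 + 5*λ + 7.94 = 0.
Roots: -2.5 + 1.3j, -2.5 - 1.3j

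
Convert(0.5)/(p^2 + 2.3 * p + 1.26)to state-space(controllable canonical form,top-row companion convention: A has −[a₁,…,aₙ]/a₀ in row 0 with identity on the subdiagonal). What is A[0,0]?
Reachable canonical form for den = p^2 + 2.3*p + 1.26: top row of A = -[a₁,a₂,...,aₙ]/a₀, ones on the subdiagonal, zeros elsewhere.
A = [[-2.3, -1.26], [1, 0]].
A[0,0] = -2.3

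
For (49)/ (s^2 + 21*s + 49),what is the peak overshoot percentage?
Standard form: ωn²/(s²+2ζωn·s+ωn²) → ωn = 7, ζ = 1.5.
ζ ≥ 1, so the response is non-oscillatory: peak overshoot = 0%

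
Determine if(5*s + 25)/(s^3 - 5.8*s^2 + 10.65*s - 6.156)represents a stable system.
Denominator: s^3 - 5.8*s^2 + 10.65*s - 6.156 = (s - 1.2)(s - 2.7)(s - 1.9). Poles: 1.2, 1.9, 2.7. All Re(p)<0: No (unstable)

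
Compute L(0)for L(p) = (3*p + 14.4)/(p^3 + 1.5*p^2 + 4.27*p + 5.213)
DC gain = L(0) = num(0)/den(0) = 14.4/5.213 = 2.762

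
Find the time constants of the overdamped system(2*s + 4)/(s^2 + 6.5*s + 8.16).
Overdamped: real poles at -1.7, -4.8. τ = -1/pole → τ₁ = 0.5882, τ₂ = 0.2083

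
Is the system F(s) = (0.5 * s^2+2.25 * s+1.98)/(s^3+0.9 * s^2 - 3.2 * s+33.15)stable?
Denominator: s^3 + 0.9*s^2 - 3.2*s + 33.15 = (s + 3.9)(s^2 - 3*s + 8.5). Poles: -3.9, 1.5 + 2.5j, 1.5 - 2.5j. All Re(p)<0: No (unstable)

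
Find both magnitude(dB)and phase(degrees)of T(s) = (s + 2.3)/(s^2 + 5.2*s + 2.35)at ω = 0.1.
Substitute s = j*0.1: T(j0.1) = 0.945701 - 0.167421j.
|T| = 20*log₁₀(sqrt(Re²+Im²)) = -0.35 dB.
∠T = atan2(Im, Re) = -10.04°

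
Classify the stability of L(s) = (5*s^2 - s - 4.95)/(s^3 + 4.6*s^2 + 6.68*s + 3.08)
Denominator: s^3 + 4.6*s^2 + 6.68*s + 3.08 = (s + 1.4)(s + 2.2)(s + 1). Poles: -1, -1.4, -2.2. Stable (all poles in LHP)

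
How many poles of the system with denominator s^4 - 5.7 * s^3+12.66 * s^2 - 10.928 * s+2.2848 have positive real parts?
s^4 - 5.7*s^3 + 12.66*s^2 - 10.928*s + 2.2848 = (s - 0.3)(s - 1.4)(s^2 - 4*s + 5.44). Poles: 0.3, 1.4, 2 + 1.2j, 2 - 1.2j. RHP poles (Re>0): 4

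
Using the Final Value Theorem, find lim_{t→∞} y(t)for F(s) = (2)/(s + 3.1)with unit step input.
FVT: lim_{t→∞} y(t) = lim_{s→0} s*Y(s) where Y(s) = F(s)/s.
= lim_{s→0} F(s) = F(0) = num(0)/den(0) = 2/3.1 = 0.6452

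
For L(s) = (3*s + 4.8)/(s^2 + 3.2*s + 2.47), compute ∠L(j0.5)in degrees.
Substitute s = j*0.5: L(j0.5) = 1.7435 - 0.580898j.
∠L(j0.5) = atan2(Im, Re) = atan2(-0.580898, 1.7435) = -18.43°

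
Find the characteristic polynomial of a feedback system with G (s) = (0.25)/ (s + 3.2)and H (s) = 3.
Characteristic poly = G_den * H_den + G_num * H_num = (s + 3.2) + (0.75) = s + 3.95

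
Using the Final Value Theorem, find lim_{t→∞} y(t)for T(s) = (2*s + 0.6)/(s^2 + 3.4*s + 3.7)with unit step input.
FVT: lim_{t→∞} y(t) = lim_{s→0} s*Y(s) where Y(s) = T(s)/s.
= lim_{s→0} T(s) = T(0) = num(0)/den(0) = 0.6/3.7 = 0.1622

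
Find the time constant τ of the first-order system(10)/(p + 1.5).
First-order system: τ = -1/pole. Pole = -1.5. τ = -1/(-1.5) = 0.6667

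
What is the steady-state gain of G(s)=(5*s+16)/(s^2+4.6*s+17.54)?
DC gain = G(0) = num(0)/den(0) = 16/17.54 = 0.9122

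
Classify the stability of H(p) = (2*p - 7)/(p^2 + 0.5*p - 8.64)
Denominator: p^2 + 0.5*p - 8.64 = (p - 2.7)(p + 3.2). Poles: -3.2, 2.7. Unstable (1 pole(s) in RHP)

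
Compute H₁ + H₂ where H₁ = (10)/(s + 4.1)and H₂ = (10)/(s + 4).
Parallel: H = H₁ + H₂ = (n₁·d₂ + n₂·d₁)/(d₁·d₂).
n₁·d₂ = 10*s + 40. n₂·d₁ = 10*s + 41. Sum = 20*s + 81. d₁·d₂ = s^2 + 8.1*s + 16.4.
H(s) = (20*s + 81)/(s^2 + 8.1*s + 16.4)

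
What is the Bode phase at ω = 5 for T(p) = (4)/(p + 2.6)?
Substitute p = j*5: T(j5) = 0.327456 - 0.629723j.
∠T(j5) = atan2(Im, Re) = atan2(-0.629723, 0.327456) = -62.53°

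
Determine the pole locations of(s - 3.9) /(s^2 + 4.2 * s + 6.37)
Set denominator = 0: s^2 + 4.2*s + 6.37 = 0 → Poles: -2.1 + 1.4j, -2.1 - 1.4j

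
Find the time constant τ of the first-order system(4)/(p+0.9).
First-order system: τ = -1/pole. Pole = -0.9. τ = -1/(-0.9) = 1.111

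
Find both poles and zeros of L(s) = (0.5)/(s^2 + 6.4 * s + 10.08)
Set denominator = 0: s^2 + 6.4*s + 10.08 = (s + 2.8)(s + 3.6) = 0 → Poles: -2.8, -3.6
Numerator is a nonzero constant (0.5) → Zeros: none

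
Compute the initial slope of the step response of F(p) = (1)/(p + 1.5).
IVT: y'(0⁺) = lim_{p→∞} p²·Y(p) = lim_{p→∞} p·F(p).
deg(num) = 0, deg(den) = 1, relative degree = 1, so p·F(p) → (leading num)/(leading den) = 1/1 = 1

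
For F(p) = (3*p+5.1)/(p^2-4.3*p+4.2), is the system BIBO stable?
Denominator: p^2 - 4.3*p + 4.2 = (p - 2.8)(p - 1.5). Poles: 1.5, 2.8. All Re(p)<0: No (unstable)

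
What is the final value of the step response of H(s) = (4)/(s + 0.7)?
FVT: lim_{t→∞} y(t) = lim_{s→0} s*Y(s) where Y(s) = H(s)/s.
= lim_{s→0} H(s) = H(0) = num(0)/den(0) = 4/0.7 = 5.714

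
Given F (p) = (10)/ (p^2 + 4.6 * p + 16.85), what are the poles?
Set denominator = 0: p^2 + 4.6*p + 16.85 = 0 → Poles: -2.3 + 3.4j, -2.3 - 3.4j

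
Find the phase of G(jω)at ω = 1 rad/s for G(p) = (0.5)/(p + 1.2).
Substitute p = j*1: G(j1) = 0.245902 - 0.204918j.
∠G(j1) = atan2(Im, Re) = atan2(-0.204918, 0.245902) = -39.81°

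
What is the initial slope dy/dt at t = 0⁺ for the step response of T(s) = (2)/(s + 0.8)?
IVT: y'(0⁺) = lim_{s→∞} s²·Y(s) = lim_{s→∞} s·T(s).
deg(num) = 0, deg(den) = 1, relative degree = 1, so s·T(s) → (leading num)/(leading den) = 2/1 = 2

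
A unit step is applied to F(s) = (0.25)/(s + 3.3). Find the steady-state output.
FVT: lim_{t→∞} y(t) = lim_{s→0} s*Y(s) where Y(s) = F(s)/s.
= lim_{s→0} F(s) = F(0) = num(0)/den(0) = 0.25/3.3 = 0.07576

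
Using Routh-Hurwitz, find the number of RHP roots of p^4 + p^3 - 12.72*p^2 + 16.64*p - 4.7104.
Routh array:
p^4: [1, -12.72, -4.7104]; p^3: [1, 16.64]; p^2: [-29.36, -4.7104]; p^1: [16.4796]; p^0: [-4.7104]
First column: [1, 1, -29.36, 16.4796, -4.7104]. Sign changes = RHP roots = 3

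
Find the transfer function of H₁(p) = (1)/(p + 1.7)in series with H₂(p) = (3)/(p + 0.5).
Series: H = H₁ · H₂ = (n₁·n₂)/(d₁·d₂).
Num: n₁·n₂ = 3. Den: d₁·d₂ = p^2 + 2.2*p + 0.85.
H(p) = (3)/(p^2 + 2.2*p + 0.85)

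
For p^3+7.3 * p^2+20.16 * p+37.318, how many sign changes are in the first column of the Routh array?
Routh array:
p^3: [1, 20.16]; p^2: [7.3, 37.318]; p^1: [15.0479]; p^0: [37.318]
First column: [1, 7.3, 15.0479, 37.318]. Sign changes = 0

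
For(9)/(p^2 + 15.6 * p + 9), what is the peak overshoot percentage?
Standard form: ωn²/(p²+2ζωn·p+ωn²) → ωn = 3, ζ = 2.6.
ζ ≥ 1, so the response is non-oscillatory: peak overshoot = 0%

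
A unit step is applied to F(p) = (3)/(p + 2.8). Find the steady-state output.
FVT: lim_{t→∞} y(t) = lim_{p→0} p*Y(p) where Y(p) = F(p)/p.
= lim_{p→0} F(p) = F(0) = num(0)/den(0) = 3/2.8 = 1.071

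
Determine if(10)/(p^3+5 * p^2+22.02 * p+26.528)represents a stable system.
Denominator: p^3 + 5*p^2 + 22.02*p + 26.528 = (p + 1.6)(p^2 + 3.4*p + 16.58). Poles: -1.6, -1.7 + 3.7j, -1.7 - 3.7j. All Re(p)<0: Yes (stable)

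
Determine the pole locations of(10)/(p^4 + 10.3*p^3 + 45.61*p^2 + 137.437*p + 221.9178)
Set denominator = 0: p^4 + 10.3*p^3 + 45.61*p^2 + 137.437*p + 221.9178 = (p + 4.6)(p + 3.9)(p^2 + 1.8*p + 12.37) = 0 → Poles: -0.9 + 3.4j, -0.9 - 3.4j, -3.9, -4.6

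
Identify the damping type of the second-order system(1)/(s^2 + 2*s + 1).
Standard form: ωn²/(s²+2ζωn·s+ωn²) gives ωn=1, ζ=1.
Critically damped (ζ = 1)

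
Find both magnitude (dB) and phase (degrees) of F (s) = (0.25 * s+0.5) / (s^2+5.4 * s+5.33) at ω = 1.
Substitute s = j*1: F(j1) = 0.0733684 - 0.033762j.
|F| = 20*log₁₀(sqrt(Re²+Im²)) = -21.86 dB.
∠F = atan2(Im, Re) = -24.71°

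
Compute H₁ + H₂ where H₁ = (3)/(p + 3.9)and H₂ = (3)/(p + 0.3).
Parallel: H = H₁ + H₂ = (n₁·d₂ + n₂·d₁)/(d₁·d₂).
n₁·d₂ = 3*p + 0.9. n₂·d₁ = 3*p + 11.7. Sum = 6*p + 12.6. d₁·d₂ = p^2 + 4.2*p + 1.17.
H(p) = (6*p + 12.6)/(p^2 + 4.2*p + 1.17)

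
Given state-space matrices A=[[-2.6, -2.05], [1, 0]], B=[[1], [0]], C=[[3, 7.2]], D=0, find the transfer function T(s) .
T(s) = C(sI - A)⁻¹B + D.
Characteristic polynomial det(sI - A) = s^2 + 2.6*s + 2.05.
Numerator from C·adj(sI-A)·B + D·det(sI-A) = 3*s + 7.2.
T(s) = (3*s + 7.2)/(s^2 + 2.6*s + 2.05)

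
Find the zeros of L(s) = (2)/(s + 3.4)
Numerator is a nonzero constant (2) → Zeros: none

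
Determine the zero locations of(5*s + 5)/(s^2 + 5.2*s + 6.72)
Set numerator = 0: 5*s + 5 = 0 → Zeros: -1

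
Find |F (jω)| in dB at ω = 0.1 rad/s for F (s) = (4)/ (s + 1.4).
Substitute s = j*0.1: F(j0.1) = 2.84264 - 0.203046j.
|F(j0.1)| = sqrt(Re² + Im²) = 2.85.
20*log₁₀(2.85) = 9.10 dB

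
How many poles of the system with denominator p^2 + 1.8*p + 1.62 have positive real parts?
Poles: -0.9 + 0.9j, -0.9 - 0.9j. RHP poles (Re>0): 0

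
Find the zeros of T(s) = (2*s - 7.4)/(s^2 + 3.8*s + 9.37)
Set numerator = 0: 2*s - 7.4 = 0 → Zeros: 3.7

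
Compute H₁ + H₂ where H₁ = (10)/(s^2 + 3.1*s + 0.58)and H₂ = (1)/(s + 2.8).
Parallel: H = H₁ + H₂ = (n₁·d₂ + n₂·d₁)/(d₁·d₂).
n₁·d₂ = 10*s + 28. n₂·d₁ = s^2 + 3.1*s + 0.58. Sum = s^2 + 13.1*s + 28.58. d₁·d₂ = s^3 + 5.9*s^2 + 9.26*s + 1.624.
H(s) = (s^2 + 13.1*s + 28.58)/(s^3 + 5.9*s^2 + 9.26*s + 1.624)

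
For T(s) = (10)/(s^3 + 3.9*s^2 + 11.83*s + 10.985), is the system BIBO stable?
Denominator: s^3 + 3.9*s^2 + 11.83*s + 10.985 = (s + 1.3)(s^2 + 2.6*s + 8.45). Poles: -1.3, -1.3 + 2.6j, -1.3 - 2.6j. All Re(p)<0: Yes (stable)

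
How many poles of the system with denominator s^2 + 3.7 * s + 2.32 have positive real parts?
s^2 + 3.7*s + 2.32 = (s + 0.8)(s + 2.9). Poles: -0.8, -2.9. RHP poles (Re>0): 0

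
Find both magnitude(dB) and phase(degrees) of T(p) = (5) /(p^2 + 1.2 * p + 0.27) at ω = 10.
Substitute p = j*10: T(j10) = -0.0494199 - 0.00594644j.
|T| = 20*log₁₀(sqrt(Re²+Im²)) = -26.06 dB.
∠T = atan2(Im, Re) = -173.14°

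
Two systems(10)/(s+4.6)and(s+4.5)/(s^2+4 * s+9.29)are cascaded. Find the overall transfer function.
Series: H = H₁ · H₂ = (n₁·n₂)/(d₁·d₂).
Num: n₁·n₂ = 10*s + 45. Den: d₁·d₂ = s^3 + 8.6*s^2 + 27.69*s + 42.734.
H(s) = (10*s + 45)/(s^3 + 8.6*s^2 + 27.69*s + 42.734)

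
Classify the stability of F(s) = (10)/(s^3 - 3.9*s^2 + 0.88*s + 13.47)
Denominator: s^3 - 3.9*s^2 + 0.88*s + 13.47 = (s + 1.5)(s^2 - 5.4*s + 8.98). Poles: -1.5, 2.7 + 1.3j, 2.7 - 1.3j. Unstable (2 pole(s) in RHP)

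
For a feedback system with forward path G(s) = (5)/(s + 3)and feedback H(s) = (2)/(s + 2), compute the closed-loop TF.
Closed-loop T = G/(1+GH).
Numerator: G_num * H_den = 5*s + 10.
Denominator: G_den * H_den + G_num * H_num = (s^2 + 5*s + 6) + (10) = s^2 + 5*s + 16.
T(s) = (5*s + 10)/(s^2 + 5*s + 16)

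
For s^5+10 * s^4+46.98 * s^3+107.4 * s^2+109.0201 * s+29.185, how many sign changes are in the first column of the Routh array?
Routh array:
s^5: [1, 46.98, 109.0201]; s^4: [10, 107.4, 29.185]; s^3: [36.24, 106.1016]; s^2: [78.1225, 29.185]; s^1: [92.5631]; s^0: [29.185]
First column: [1, 10, 36.24, 78.1225, 92.5631, 29.185]. Sign changes = 0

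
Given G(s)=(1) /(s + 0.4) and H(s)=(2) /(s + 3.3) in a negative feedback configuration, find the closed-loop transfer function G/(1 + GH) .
Closed-loop T = G/(1+GH).
Numerator: G_num * H_den = s + 3.3.
Denominator: G_den * H_den + G_num * H_num = (s^2 + 3.7*s + 1.32) + (2) = s^2 + 3.7*s + 3.32.
T(s) = (s + 3.3)/(s^2 + 3.7*s + 3.32)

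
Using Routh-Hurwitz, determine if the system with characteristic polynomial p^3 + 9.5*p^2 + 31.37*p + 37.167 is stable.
Routh array:
p^3: [1, 31.37]; p^2: [9.5, 37.167]; p^1: [27.4577]; p^0: [37.167]
First column: [1, 9.5, 27.4577, 37.167]. Sign changes = 0.
Yes, stable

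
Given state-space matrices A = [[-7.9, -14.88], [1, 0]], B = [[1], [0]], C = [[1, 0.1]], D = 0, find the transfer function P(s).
P(s) = C(sI - A)⁻¹B + D.
Characteristic polynomial det(sI - A) = s^2 + 7.9*s + 14.88.
Numerator from C·adj(sI-A)·B + D·det(sI-A) = s + 0.1.
P(s) = (s + 0.1)/(s^2 + 7.9*s + 14.88)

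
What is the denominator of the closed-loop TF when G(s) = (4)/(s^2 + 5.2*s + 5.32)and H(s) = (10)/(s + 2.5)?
Characteristic poly = G_den * H_den + G_num * H_num = (s^3 + 7.7*s^2 + 18.32*s + 13.3) + (40) = s^3 + 7.7*s^2 + 18.32*s + 53.3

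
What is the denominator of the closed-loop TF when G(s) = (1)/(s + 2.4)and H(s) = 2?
Characteristic poly = G_den * H_den + G_num * H_num = (s + 2.4) + (2) = s + 4.4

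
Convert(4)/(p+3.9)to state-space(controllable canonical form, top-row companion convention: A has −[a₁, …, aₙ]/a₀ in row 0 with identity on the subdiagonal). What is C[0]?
Reachable canonical form: C = numerator coefficients (right-aligned, zero-padded to length n).
num = 4, C = [[4]].
C[0] = 4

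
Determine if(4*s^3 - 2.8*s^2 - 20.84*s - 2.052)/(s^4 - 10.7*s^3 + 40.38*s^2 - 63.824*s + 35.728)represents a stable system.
Denominator: s^4 - 10.7*s^3 + 40.38*s^2 - 63.824*s + 35.728 = (s - 1.4)(s - 2)(s - 2.9)(s - 4.4). Poles: 1.4, 2, 2.9, 4.4. All Re(p)<0: No (unstable)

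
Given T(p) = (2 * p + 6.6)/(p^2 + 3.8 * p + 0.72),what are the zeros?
Set numerator = 0: 2*p + 6.6 = 0 → Zeros: -3.3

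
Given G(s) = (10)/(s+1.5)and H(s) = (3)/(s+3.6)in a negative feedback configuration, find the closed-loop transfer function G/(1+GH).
Closed-loop T = G/(1+GH).
Numerator: G_num * H_den = 10*s + 36.
Denominator: G_den * H_den + G_num * H_num = (s^2 + 5.1*s + 5.4) + (30) = s^2 + 5.1*s + 35.4.
T(s) = (10*s + 36)/(s^2 + 5.1*s + 35.4)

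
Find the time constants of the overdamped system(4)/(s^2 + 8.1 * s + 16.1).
Overdamped: real poles at -3.5, -4.6. τ = -1/pole → τ₁ = 0.2857, τ₂ = 0.2174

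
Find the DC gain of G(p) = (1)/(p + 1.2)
DC gain = G(0) = num(0)/den(0) = 1/1.2 = 0.8333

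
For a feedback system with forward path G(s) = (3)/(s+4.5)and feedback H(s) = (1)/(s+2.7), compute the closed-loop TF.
Closed-loop T = G/(1+GH).
Numerator: G_num * H_den = 3*s + 8.1.
Denominator: G_den * H_den + G_num * H_num = (s^2 + 7.2*s + 12.15) + (3) = s^2 + 7.2*s + 15.15.
T(s) = (3*s + 8.1)/(s^2 + 7.2*s + 15.15)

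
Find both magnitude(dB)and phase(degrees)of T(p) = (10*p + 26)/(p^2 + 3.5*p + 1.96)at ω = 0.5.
Substitute p = j*0.5: T(j0.5) = 8.88818 - 6.17212j.
|T| = 20*log₁₀(sqrt(Re²+Im²)) = 20.69 dB.
∠T = atan2(Im, Re) = -34.78°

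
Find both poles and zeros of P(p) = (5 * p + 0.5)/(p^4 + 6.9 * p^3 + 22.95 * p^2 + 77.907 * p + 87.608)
Set denominator = 0: p^4 + 6.9*p^3 + 22.95*p^2 + 77.907*p + 87.608 = (p + 4.7)(p + 1.6)(p^2 + 0.6*p + 11.65) = 0 → Poles: -0.3 + 3.4j, -0.3 - 3.4j, -1.6, -4.7
Set numerator = 0: 5*p + 0.5 = 0 → Zeros: -0.1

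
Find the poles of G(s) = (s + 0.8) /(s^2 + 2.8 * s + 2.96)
Set denominator = 0: s^2 + 2.8*s + 2.96 = 0 → Poles: -1.4 + 1j, -1.4 - 1j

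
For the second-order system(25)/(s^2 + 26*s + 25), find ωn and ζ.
Standard form: ωn²/(s²+2ζωn·s+ωn²).
const=25=ωn² → ωn=5, s coeff=26=2ζωn → ζ=2.6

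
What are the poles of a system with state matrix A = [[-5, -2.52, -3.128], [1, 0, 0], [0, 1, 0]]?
Eigenvalues solve det(λI - A) = 0.
Characteristic polynomial: λ^3 + 5*λ^2 + 2.52*λ + 3.128 = 0.
Factor: (λ + 4.6)(λ^2 + 0.4*λ + 0.68) = 0.
Roots: -0.2 + 0.8j, -0.2 - 0.8j, -4.6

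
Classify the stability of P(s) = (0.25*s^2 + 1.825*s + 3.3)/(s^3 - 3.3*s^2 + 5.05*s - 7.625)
Denominator: s^3 - 3.3*s^2 + 5.05*s - 7.625 = (s - 2.5)(s^2 - 0.8*s + 3.05). Poles: 0.4 + 1.7j, 0.4 - 1.7j, 2.5. Unstable (3 pole(s) in RHP)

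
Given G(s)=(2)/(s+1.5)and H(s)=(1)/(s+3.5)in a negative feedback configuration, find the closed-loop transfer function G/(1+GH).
Closed-loop T = G/(1+GH).
Numerator: G_num * H_den = 2*s + 7.
Denominator: G_den * H_den + G_num * H_num = (s^2 + 5*s + 5.25) + (2) = s^2 + 5*s + 7.25.
T(s) = (2*s + 7)/(s^2 + 5*s + 7.25)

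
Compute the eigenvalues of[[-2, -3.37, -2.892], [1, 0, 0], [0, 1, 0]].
Eigenvalues solve det(λI - A) = 0.
Characteristic polynomial: λ^3 + 2*λ^2 + 3.37*λ + 2.892 = 0.
Factor: (λ + 1.2)(λ^2 + 0.8*λ + 2.41) = 0.
Roots: -0.4 + 1.5j, -0.4 - 1.5j, -1.2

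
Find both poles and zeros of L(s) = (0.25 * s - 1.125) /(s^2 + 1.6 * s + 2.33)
Set denominator = 0: s^2 + 1.6*s + 2.33 = 0 → Poles: -0.8 + 1.3j, -0.8 - 1.3j
Set numerator = 0: 0.25*s - 1.125 = 0 → Zeros: 4.5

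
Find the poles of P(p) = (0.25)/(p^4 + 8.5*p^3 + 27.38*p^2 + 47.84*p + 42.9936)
Set denominator = 0: p^4 + 8.5*p^3 + 27.38*p^2 + 47.84*p + 42.9936 = (p + 3.9)(p + 2.6)(p^2 + 2*p + 4.24) = 0 → Poles: -1 + 1.8j, -1 - 1.8j, -2.6, -3.9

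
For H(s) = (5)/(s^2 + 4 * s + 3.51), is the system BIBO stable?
Denominator: s^2 + 4*s + 3.51 = (s + 2.7)(s + 1.3). Poles: -1.3, -2.7. All Re(p)<0: Yes (stable)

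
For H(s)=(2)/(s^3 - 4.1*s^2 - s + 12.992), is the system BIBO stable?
Denominator: s^3 - 4.1*s^2 - s + 12.992 = (s - 2.9)(s + 1.6)(s - 2.8). Poles: -1.6, 2.8, 2.9. All Re(p)<0: No (unstable)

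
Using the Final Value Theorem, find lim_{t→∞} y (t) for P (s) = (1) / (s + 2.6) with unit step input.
FVT: lim_{t→∞} y(t) = lim_{s→0} s*Y(s) where Y(s) = P(s)/s.
= lim_{s→0} P(s) = P(0) = num(0)/den(0) = 1/2.6 = 0.3846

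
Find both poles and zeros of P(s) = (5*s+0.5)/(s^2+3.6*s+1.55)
Set denominator = 0: s^2 + 3.6*s + 1.55 = (s + 0.5)(s + 3.1) = 0 → Poles: -0.5, -3.1
Set numerator = 0: 5*s + 0.5 = 0 → Zeros: -0.1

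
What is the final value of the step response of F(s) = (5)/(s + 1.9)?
FVT: lim_{t→∞} y(t) = lim_{s→0} s*Y(s) where Y(s) = F(s)/s.
= lim_{s→0} F(s) = F(0) = num(0)/den(0) = 5/1.9 = 2.632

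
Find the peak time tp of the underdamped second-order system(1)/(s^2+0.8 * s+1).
Standard form: ωn²/(s²+2ζωn·s+ωn²) → ωn = 1, ζ = 0.4.
ωd = ωn·√(1-ζ²) = 1·√(1-0.4²) = 0.9165.
tp = π/ωd = π/0.9165 = 3.428 s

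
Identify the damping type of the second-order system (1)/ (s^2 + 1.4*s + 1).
Standard form: ωn²/(s²+2ζωn·s+ωn²) gives ωn=1, ζ=0.7.
Underdamped (ζ = 0.7 < 1)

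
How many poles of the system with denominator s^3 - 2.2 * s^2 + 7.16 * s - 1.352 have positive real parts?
s^3 - 2.2*s^2 + 7.16*s - 1.352 = (s - 0.2)(s^2 - 2*s + 6.76). Poles: 0.2, 1 + 2.4j, 1 - 2.4j. RHP poles (Re>0): 3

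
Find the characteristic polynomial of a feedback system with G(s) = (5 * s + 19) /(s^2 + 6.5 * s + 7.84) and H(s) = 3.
Characteristic poly = G_den * H_den + G_num * H_num = (s^2 + 6.5*s + 7.84) + (15*s + 57) = s^2 + 21.5*s + 64.84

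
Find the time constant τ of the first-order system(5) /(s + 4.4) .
First-order system: τ = -1/pole. Pole = -4.4. τ = -1/(-4.4) = 0.2273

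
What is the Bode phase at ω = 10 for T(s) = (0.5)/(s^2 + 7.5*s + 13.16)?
Substitute s = j*10: T(j10) = -0.00329784 - 0.00284821j.
∠T(j10) = atan2(Im, Re) = atan2(-0.00284821, -0.00329784) = -139.18°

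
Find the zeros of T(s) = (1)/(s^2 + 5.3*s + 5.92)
Numerator is a nonzero constant (1) → Zeros: none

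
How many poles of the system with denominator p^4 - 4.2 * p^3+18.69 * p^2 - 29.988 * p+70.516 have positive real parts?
p^4 - 4.2*p^3 + 18.69*p^2 - 29.988*p + 70.516 = (p^2 - 0.4*p + 6.8)(p^2 - 3.8*p + 10.37). Poles: 0.2 + 2.6j, 0.2 - 2.6j, 1.9 + 2.6j, 1.9 - 2.6j. RHP poles (Re>0): 4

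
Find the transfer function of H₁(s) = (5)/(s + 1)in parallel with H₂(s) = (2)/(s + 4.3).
Parallel: H = H₁ + H₂ = (n₁·d₂ + n₂·d₁)/(d₁·d₂).
n₁·d₂ = 5*s + 21.5. n₂·d₁ = 2*s + 2. Sum = 7*s + 23.5. d₁·d₂ = s^2 + 5.3*s + 4.3.
H(s) = (7*s + 23.5)/(s^2 + 5.3*s + 4.3)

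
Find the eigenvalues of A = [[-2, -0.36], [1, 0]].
Eigenvalues solve det(λI - A) = 0.
Characteristic polynomial: λ^2 + 2*λ + 0.36 = 0.
Factor: (λ + 1.8)(λ + 0.2) = 0.
Roots: -0.2, -1.8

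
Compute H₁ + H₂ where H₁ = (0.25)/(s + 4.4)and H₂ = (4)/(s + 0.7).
Parallel: H = H₁ + H₂ = (n₁·d₂ + n₂·d₁)/(d₁·d₂).
n₁·d₂ = 0.25*s + 0.175. n₂·d₁ = 4*s + 17.6. Sum = 4.25*s + 17.775. d₁·d₂ = s^2 + 5.1*s + 3.08.
H(s) = (4.25*s + 17.775)/(s^2 + 5.1*s + 3.08)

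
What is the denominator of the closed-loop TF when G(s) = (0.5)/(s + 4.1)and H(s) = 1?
Characteristic poly = G_den * H_den + G_num * H_num = (s + 4.1) + (0.5) = s + 4.6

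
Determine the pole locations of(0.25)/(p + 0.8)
Set denominator = 0: p + 0.8 = 0 → Poles: -0.8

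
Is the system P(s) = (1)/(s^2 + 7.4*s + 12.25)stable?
Denominator: s^2 + 7.4*s + 12.25 = (s + 4.9)(s + 2.5). Poles: -2.5, -4.9. All Re(p)<0: Yes (stable)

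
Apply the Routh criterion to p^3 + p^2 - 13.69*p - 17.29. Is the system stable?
Routh array:
p^3: [1, -13.69]; p^2: [1, -17.29]; p^1: [3.6]; p^0: [-17.29]
First column: [1, 1, 3.6, -17.29]. Sign changes = 1.
No, unstable (1 RHP root(s))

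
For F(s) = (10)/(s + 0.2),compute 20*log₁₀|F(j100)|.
Substitute s = j*100: F(j100) = 0.000199999 - 0.0999996j.
|F(j100)| = sqrt(Re² + Im²) = 0.1.
20*log₁₀(0.1) = -20.00 dB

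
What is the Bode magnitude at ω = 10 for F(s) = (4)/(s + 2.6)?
Substitute s = j*10: F(j10) = 0.0974148 - 0.374672j.
|F(j10)| = sqrt(Re² + Im²) = 0.3871.
20*log₁₀(0.3871) = -8.24 dB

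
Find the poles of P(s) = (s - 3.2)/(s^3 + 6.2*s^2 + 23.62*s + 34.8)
Set denominator = 0: s^3 + 6.2*s^2 + 23.62*s + 34.8 = (s + 2.4)(s^2 + 3.8*s + 14.5) = 0 → Poles: -1.9 + 3.3j, -1.9 - 3.3j, -2.4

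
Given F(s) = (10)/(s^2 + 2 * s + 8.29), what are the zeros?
Numerator is a nonzero constant (10) → Zeros: none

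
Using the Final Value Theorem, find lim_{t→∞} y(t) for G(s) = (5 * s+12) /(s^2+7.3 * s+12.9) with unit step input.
FVT: lim_{t→∞} y(t) = lim_{s→0} s*Y(s) where Y(s) = G(s)/s.
= lim_{s→0} G(s) = G(0) = num(0)/den(0) = 12/12.9 = 0.9302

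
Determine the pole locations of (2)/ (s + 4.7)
Set denominator = 0: s + 4.7 = 0 → Poles: -4.7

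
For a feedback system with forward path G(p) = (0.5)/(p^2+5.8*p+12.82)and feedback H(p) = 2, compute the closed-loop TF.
Closed-loop T = G/(1+GH).
Numerator: G_num * H_den = 0.5.
Denominator: G_den * H_den + G_num * H_num = (p^2 + 5.8*p + 12.82) + (1) = p^2 + 5.8*p + 13.82.
T(p) = (0.5)/(p^2 + 5.8*p + 13.82)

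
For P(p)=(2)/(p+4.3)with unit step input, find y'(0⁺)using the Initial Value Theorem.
IVT: y'(0⁺) = lim_{p→∞} p²·Y(p) = lim_{p→∞} p·P(p).
deg(num) = 0, deg(den) = 1, relative degree = 1, so p·P(p) → (leading num)/(leading den) = 2/1 = 2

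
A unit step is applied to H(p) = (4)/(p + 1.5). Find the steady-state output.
FVT: lim_{t→∞} y(t) = lim_{p→0} p*Y(p) where Y(p) = H(p)/p.
= lim_{p→0} H(p) = H(0) = num(0)/den(0) = 4/1.5 = 2.667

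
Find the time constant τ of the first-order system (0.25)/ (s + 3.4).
First-order system: τ = -1/pole. Pole = -3.4. τ = -1/(-3.4) = 0.2941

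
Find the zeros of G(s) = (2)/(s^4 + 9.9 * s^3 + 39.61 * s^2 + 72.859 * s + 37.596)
Numerator is a nonzero constant (2) → Zeros: none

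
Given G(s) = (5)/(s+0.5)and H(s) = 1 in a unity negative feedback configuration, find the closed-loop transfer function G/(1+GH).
Closed-loop T = G/(1+GH).
Numerator: G_num * H_den = 5.
Denominator: G_den * H_den + G_num * H_num = (s + 0.5) + (5) = s + 5.5.
T(s) = (5)/(s + 5.5)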